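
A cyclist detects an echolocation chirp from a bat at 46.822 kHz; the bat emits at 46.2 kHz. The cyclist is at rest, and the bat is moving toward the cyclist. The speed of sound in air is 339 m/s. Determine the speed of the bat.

f' = f · v/(v − v_s) ⇒ v_s = v · |1 − f/f'|.
v_s = 339 × |1 − 46.2/46.822| = 339 × 0.01328 ≈ 4.5 m/s.

4.5 m/s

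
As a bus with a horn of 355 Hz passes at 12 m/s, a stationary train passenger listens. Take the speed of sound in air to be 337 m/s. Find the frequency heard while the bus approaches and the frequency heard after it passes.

Approaching: f₁ = f · v/(v − v_s) = 355 × 337/325 ≈ 368 Hz.
Receding: f₂ = f · v/(v + v_s) = 355 × 337/349 ≈ 343 Hz.

368 Hz approaching; 343 Hz receding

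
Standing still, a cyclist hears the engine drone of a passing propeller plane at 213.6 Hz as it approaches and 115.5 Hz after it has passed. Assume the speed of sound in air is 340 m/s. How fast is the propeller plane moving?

f₁/f₂ = (v + v_s)/(v − v_s), so v_s = v · (f₁ − f₂)/(f₁ + f₂).
v_s = 340 × (213.6 − 115.5)/(213.6 + 115.5) = 340 × 98.1/329.1 ≈ 101 m/s.

101 m/s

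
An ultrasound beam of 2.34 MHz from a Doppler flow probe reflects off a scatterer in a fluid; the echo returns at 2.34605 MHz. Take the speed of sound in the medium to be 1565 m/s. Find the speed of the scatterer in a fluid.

2.02 m/s

Double Doppler shift off a moving reflector: f₂ = f₀ · (v + u)/(v − u) (u > 0 toward emitter).
Rearranging, u = v · (f₂ − f₀)/(f₂ + f₀) = 1565 × 0.00605/4.68605 ≈ 2.02 m/s.
So the scatterer in a fluid is moving at 2.02 m/s toward the emitter.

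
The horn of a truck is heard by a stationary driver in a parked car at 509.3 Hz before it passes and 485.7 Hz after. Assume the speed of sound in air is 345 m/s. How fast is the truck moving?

f₁/f₂ = (v + v_s)/(v − v_s), so v_s = v · (f₁ − f₂)/(f₁ + f₂).
v_s = 345 × (509.3 − 485.7)/(509.3 + 485.7) = 345 × 23.6/995.0 ≈ 8.2 m/s.

8.2 m/s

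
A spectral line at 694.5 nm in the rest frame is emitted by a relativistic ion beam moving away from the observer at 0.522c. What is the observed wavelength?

1239.3 nm

Relativistic Doppler for wavelength: λ' = λ₀ · √((1 + β)/(1 − β)).
λ' = 694.5 × √(1.5220/0.4780) = 694.5 × 1.78440 ≈ 1239.3 nm.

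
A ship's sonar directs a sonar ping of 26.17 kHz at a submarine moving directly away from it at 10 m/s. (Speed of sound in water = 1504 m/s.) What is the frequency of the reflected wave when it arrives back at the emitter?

25.8 kHz

At the submarine (a moving observer), f₁ = f₀ · (v − u)/v = 26.17 × 1494/1504 ≈ 26.0 kHz.
The reflection then acts as a moving source: f₂ = f₁ · v/(v + u) ≈ 25.8 kHz.
Equivalently f₂ = f₀ · (v − u)/(v + u).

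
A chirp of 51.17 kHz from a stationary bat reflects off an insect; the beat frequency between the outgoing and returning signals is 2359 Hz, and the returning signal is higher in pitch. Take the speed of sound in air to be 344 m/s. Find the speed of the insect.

Double Doppler shift off a moving reflector: f₂ = f₀ · (v + u)/(v − u) (u > 0 toward emitter).
Returning signal is higher, so f₂ = f₀ + Δf = 51170 + 2359 = 53529 Hz.
Rearranging, u = v · (f₂ − f₀)/(f₂ + f₀) = 344 × 2359/104699 ≈ 7.8 m/s.
So the insect is moving at 7.8 m/s toward the emitter.

7.8 m/s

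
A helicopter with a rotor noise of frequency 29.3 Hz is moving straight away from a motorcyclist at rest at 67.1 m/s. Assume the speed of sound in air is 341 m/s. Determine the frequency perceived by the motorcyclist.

With the source moving away from a stationary observer, f' = f · v/(v + v_s).
f' = 29.3 × 341/(341 + 67.1) = 29.3 × 341/408.1 ≈ 24.5 Hz.

24.5 Hz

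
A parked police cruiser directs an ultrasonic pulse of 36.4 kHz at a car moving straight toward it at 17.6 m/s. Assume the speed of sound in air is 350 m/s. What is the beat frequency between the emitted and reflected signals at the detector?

3855 Hz

The car first receives the wave as a moving observer: f₁ = f₀ · (v + u)/v = 36.4 × (350 + 17.6)/350 ≈ 38.23 kHz.
The reflection then acts as a moving source: f₂ = f₁ · v/(v − u) ≈ 40.25 kHz.
Equivalently f₂ = f₀ · (v + u)/(v − u).
Beat frequency (with f₀ = 36400 Hz): |f₂ − f₀| = 2u·f₀/(v − u) = 2 × 17.6 × 36400/332.4 ≈ 3855 Hz.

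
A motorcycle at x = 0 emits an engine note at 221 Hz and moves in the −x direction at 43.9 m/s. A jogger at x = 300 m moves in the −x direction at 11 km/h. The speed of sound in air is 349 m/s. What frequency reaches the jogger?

198 Hz

11 km/h = 3.056 m/s.
The observer lies on the +x side, so the source is heading away from the observer and the observer is heading toward the source.
With source receding and observer approaching, f' = f · (v + v_o)/(v + v_s).
f' = 221 × (349 + 3.056)/(349 + 43.9) = 221 × 352.06/392.9 ≈ 198 Hz.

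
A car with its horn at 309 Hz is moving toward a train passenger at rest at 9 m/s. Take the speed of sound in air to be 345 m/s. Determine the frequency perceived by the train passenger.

317 Hz

With the source moving toward a stationary observer, f' = f · v/(v − v_s).
f' = 309 × 345/(345 − 9) = 309 × 345/336 ≈ 317 Hz.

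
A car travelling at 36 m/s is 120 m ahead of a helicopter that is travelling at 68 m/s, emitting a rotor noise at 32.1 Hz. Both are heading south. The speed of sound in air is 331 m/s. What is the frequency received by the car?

The car is ahead, so the helicopter is moving toward it while the car is moving away from the helicopter.
With source approaching and observer receding, f' = f · (v − v_o)/(v − v_s).
f' = 32.1 × (331 − 36)/(331 − 68) = 32.1 × 295/263 ≈ 36.0 Hz.

36.0 Hz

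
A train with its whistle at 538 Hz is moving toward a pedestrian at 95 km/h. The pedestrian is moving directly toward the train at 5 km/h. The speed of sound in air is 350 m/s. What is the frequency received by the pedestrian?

95 km/h = 26.39 m/s; 5 km/h = 1.389 m/s.
With source approaching and observer approaching, f' = f · (v + v_o)/(v − v_s).
f' = 538 × (350 + 1.389)/(350 − 26.39) = 538 × 351.39/323.61 ≈ 584 Hz.

584 Hz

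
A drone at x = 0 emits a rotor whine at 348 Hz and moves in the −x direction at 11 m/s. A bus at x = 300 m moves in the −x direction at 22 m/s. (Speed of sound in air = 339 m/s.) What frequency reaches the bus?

359 Hz

The observer lies on the +x side, so the source is heading away from the observer and the observer is heading toward the source.
With source receding and observer approaching, f' = f · (v + v_o)/(v + v_s).
f' = 348 × (339 + 22)/(339 + 11) = 348 × 361/350 ≈ 359 Hz.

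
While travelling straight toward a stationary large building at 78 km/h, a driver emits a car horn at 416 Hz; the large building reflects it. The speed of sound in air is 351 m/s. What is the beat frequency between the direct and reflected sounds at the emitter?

54.7 Hz

78 km/h = 21.67 m/s.
The large building receives the sound from a moving source: f₁ = f₀ · v/(v − v_e) = 416 × 351/329.33 ≈ 443.4 Hz.
On the return leg the driver is a moving observer: f₂ = f₁ · (v + v_e)/v = 443.4 × 372.67/351 ≈ 470.7 Hz.
Beat against the emitted tone: |f₂ − f₀| = 2v_e·f₀/(v − v_e) = 2 × 21.67 × 416/329.33 ≈ 54.7 Hz.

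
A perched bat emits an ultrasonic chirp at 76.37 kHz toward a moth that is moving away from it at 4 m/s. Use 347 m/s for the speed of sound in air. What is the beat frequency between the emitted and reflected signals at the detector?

1741 Hz

The moth first receives the wave as a moving observer: f₁ = f₀ · (v − u)/v = 76.37 × (347 − 4)/347 ≈ 75.490 kHz.
On reflection it acts as a source moving away from the stationary detector: f₂ = f₁ · v/(v + u) = 75.490 × 347/351 ≈ 74.629 kHz.
Equivalently f₂ = f₀ · (v − u)/(v + u).
Beat frequency (with f₀ = 76370 Hz): |f₂ − f₀| = 2u·f₀/(v + u) = 2 × 4 × 76370/351 ≈ 1741 Hz.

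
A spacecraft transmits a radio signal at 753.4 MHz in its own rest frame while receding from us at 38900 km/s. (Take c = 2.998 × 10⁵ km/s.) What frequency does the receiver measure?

β = v/c = 38900/299800 = 0.1298.
Relativistic Doppler for frequency: f' = f₀ · √((1 − β)/(1 + β)).
f' = 753.4 × √(0.8702/1.1298) = 753.4 × 0.87767 ≈ 661.2 MHz.

661.2 MHz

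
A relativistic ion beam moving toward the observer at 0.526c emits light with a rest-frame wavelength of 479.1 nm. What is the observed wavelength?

267.0 nm

Relativistic Doppler for wavelength: λ' = λ₀ · √((1 − β)/(1 + β)).
λ' = 479.1 × √(0.4740/1.5260) = 479.1 × 0.55733 ≈ 267.0 nm.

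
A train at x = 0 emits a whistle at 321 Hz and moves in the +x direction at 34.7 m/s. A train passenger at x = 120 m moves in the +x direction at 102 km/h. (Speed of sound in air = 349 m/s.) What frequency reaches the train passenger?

328 Hz

102 km/h = 28.33 m/s.
The observer lies on the +x side, so the source is heading toward the observer and the observer is heading away from the source.
General Doppler shift: f' = f · (v − v_o)/(v − v_s).
f' = 321 × (349 − 28.33)/(349 − 34.7) = 321 × 320.67/314.3 ≈ 328 Hz.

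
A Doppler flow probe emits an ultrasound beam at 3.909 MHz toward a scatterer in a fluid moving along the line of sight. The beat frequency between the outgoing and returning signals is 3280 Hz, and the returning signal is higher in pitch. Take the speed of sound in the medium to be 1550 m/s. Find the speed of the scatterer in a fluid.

0.65 m/s

Double Doppler shift off a moving reflector: f₂ = f₀ · (v + u)/(v − u) (u > 0 toward emitter).
Returning signal is higher, so f₂ = f₀ + Δf = 3909000 + 3280 = 3912280 Hz.
Rearranging, u = v · (f₂ − f₀)/(f₂ + f₀) = 1550 × 3280/7821280 ≈ 0.65 m/s.
So the scatterer in a fluid is moving at 0.65 m/s toward the emitter.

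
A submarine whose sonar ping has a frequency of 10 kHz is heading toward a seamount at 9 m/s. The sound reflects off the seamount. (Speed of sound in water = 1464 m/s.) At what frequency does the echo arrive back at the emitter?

The seamount receives the sound from a moving source: f₁ = f₀ · v/(v − v_e) = 10 × 1464/1455 ≈ 10.06 kHz.
On the return leg the submarine is a moving observer: f₂ = f₁ · (v + v_e)/v = 10.06 × 1473/1464 ≈ 10.12 kHz.

10.12 kHz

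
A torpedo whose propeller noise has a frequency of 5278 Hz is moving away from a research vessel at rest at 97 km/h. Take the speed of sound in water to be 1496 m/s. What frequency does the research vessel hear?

5185 Hz

97 km/h = 26.94 m/s.
Moving source, stationary observer: f' = f · v/(v + v_s) since the source is receding.
f' = 5278 × 1496/(1496 + 26.94) = 5278 × 1496/1523 ≈ 5185 Hz.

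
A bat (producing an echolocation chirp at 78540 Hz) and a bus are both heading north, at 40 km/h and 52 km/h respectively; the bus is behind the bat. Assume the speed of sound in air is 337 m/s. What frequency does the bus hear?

79292 Hz

40 km/h = 11.11 m/s; 52 km/h = 14.44 m/s.
The bus is behind, so the bat is moving away from it while the bus is moving toward the bat.
With source receding and observer approaching, f' = f · (v + v_o)/(v + v_s).
f' = 78540 × (337 + 14.44)/(337 + 11.11) = 78540 × 351.44/348.11 ≈ 79292 Hz.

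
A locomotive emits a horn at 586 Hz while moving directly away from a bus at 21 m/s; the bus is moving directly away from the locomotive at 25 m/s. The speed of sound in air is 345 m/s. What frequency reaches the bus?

512 Hz

With source receding and observer receding, f' = f · (v − v_o)/(v + v_s).
f' = 586 × (345 − 25)/(345 + 21) = 586 × 320/366 ≈ 512 Hz.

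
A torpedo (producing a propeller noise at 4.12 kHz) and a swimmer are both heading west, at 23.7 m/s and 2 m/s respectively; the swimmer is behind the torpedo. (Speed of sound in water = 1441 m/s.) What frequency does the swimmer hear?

The swimmer is behind, so the torpedo is moving away from it while the swimmer is moving toward the torpedo.
Both move, so f' = f · (v + v_o)/(v + v_s).
f' = 4.12 × (1441 + 2)/(1441 + 23.7) = 4.12 × 1443/1464.7 ≈ 4.06 kHz.

4.06 kHz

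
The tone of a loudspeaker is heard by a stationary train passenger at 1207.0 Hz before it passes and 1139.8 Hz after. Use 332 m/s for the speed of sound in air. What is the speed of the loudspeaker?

9.5 m/s

f₁/f₂ = (v + v_s)/(v − v_s), so v_s = v · (f₁ − f₂)/(f₁ + f₂).
v_s = 332 × (1207.0 − 1139.8)/(1207.0 + 1139.8) = 332 × 67.2/2346.8 ≈ 9.5 m/s.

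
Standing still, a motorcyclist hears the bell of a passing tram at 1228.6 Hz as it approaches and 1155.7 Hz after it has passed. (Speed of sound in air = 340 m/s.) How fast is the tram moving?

f₁/f₂ = (v + v_s)/(v − v_s), so v_s = v · (f₁ − f₂)/(f₁ + f₂).
v_s = 340 × (1228.6 − 1155.7)/(1228.6 + 1155.7) = 340 × 72.9/2384.3 ≈ 10.4 m/s.

10.4 m/s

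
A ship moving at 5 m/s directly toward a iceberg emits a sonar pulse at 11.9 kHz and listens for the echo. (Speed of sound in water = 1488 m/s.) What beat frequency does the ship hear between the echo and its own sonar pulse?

The iceberg receives the sound from a moving source: f₁ = f₀ · v/(v − v_e) = 11.9 × 1488/1483 ≈ 11.9401 kHz.
On the return leg the ship is a moving observer: f₂ = f₁ · (v + v_e)/v = 11.9401 × 1493/1488 ≈ 11.9802 kHz.
Beat against the emitted tone (with f₀ = 11900 Hz): |f₂ − f₀| = 2v_e·f₀/(v − v_e) = 2 × 5 × 11900/1483 ≈ 80 Hz.

80 Hz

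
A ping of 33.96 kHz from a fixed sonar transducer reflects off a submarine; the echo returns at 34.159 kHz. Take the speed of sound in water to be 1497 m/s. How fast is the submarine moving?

Double Doppler shift off a moving reflector: f₂ = f₀ · (v + u)/(v − u) (u > 0 toward emitter).
Rearranging, u = v · (f₂ − f₀)/(f₂ + f₀) = 1497 × 0.199/68.119 ≈ 4.4 m/s.
So the submarine is moving at 4.4 m/s toward the emitter.

4.4 m/s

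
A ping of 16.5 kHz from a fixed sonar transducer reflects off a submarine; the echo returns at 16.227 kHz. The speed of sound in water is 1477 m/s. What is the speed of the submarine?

12.3 m/s

Double Doppler shift off a moving reflector: f₂ = f₀ · (v + u)/(v − u) (u > 0 toward emitter).
Rearranging, u = v · (f₂ − f₀)/(f₂ + f₀) = 1477 × -0.273/32.727 ≈ -12.3 m/s.
So the submarine is moving at 12.3 m/s away from the emitter.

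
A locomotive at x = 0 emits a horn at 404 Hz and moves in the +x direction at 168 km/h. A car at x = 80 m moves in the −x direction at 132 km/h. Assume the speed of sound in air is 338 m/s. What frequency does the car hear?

168 km/h = 46.67 m/s; 132 km/h = 36.67 m/s.
The observer lies on the +x side, so the source is heading toward the observer and the observer is heading toward the source.
General Doppler shift: f' = f · (v + v_o)/(v − v_s).
f' = 404 × (338 + 36.67)/(338 − 46.67) = 404 × 374.67/291.33 ≈ 520 Hz.

520 Hz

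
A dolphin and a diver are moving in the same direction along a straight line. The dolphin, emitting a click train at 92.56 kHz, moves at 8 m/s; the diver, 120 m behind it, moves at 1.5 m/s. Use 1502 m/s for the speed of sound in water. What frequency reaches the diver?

The diver is behind, so the dolphin is moving away from it while the diver is moving toward the dolphin.
Both move, so f' = f · (v + v_o)/(v + v_s).
f' = 92.56 × (1502 + 1.5)/(1502 + 8) = 92.56 × 1503.5/1510 ≈ 92.2 kHz.

92.2 kHz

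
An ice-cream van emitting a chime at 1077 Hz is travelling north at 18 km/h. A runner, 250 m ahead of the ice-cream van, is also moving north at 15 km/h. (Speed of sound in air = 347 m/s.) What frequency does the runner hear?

18 km/h = 5 m/s; 15 km/h = 4.167 m/s.
The runner is ahead, so the ice-cream van is moving toward it while the runner is moving away from the ice-cream van.
With source approaching and observer receding, f' = f · (v − v_o)/(v − v_s).
f' = 1077 × (347 − 4.167)/(347 − 5) = 1077 × 342.83/342 ≈ 1080 Hz.

1080 Hz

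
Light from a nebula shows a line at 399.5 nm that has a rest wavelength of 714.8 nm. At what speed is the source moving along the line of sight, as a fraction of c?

λ'/λ₀ = 0.5589 < 1 (blueshift), so the source is approaching.
λ'/λ₀ = √((1 − β)/(1 + β)) for an approaching source ⇒ β = (1 − r²)/(1 + r²) with r = λ'/λ₀.
β = (1 − 0.3124)/(1 + 0.3124) ≈ 0.524.

0.524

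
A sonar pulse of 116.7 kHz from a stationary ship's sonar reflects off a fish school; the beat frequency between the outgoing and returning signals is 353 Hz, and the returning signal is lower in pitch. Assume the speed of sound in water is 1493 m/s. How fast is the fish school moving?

2.26 m/s

Double Doppler shift off a moving reflector: f₂ = f₀ · (v + u)/(v − u) (u > 0 toward emitter).
Returning signal is lower, so f₂ = f₀ − Δf = 116700 − 353 = 116347 Hz.
Rearranging, u = v · (f₂ − f₀)/(f₂ + f₀) = 1493 × -353/233047 ≈ -2.26 m/s.
So the fish school is moving at 2.26 m/s away from the emitter.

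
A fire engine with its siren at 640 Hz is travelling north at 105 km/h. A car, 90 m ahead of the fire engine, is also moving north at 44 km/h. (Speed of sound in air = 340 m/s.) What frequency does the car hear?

675 Hz

105 km/h = 29.17 m/s; 44 km/h = 12.22 m/s.
The car is ahead, so the fire engine is moving toward it while the car is moving away from the fire engine.
General Doppler shift: f' = f · (v − v_o)/(v − v_s).
f' = 640 × (340 − 12.22)/(340 − 29.17) = 640 × 327.78/310.83 ≈ 675 Hz.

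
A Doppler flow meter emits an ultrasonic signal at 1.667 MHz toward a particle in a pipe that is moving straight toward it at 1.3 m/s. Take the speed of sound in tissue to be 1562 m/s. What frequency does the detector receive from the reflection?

The particle in a pipe first receives the wave as a moving observer: f₁ = f₀ · (v + u)/v = 1.667 × (1562 + 1.3)/1562 ≈ 1.6684 MHz.
On reflection it acts as a source moving toward the stationary detector: f₂ = f₁ · v/(v − u) = 1.6684 × 1562/1560.7 ≈ 1.6698 MHz.

1.6698 MHz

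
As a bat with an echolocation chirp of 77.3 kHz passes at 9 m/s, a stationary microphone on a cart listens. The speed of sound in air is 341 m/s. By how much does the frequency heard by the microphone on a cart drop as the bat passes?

Approaching: f₁ = f · v/(v − v_s) = 77.3 × 341/332 ≈ 79.40 kHz.
Receding: f₂ = f · v/(v + v_s) = 77.3 × 341/350 ≈ 75.31 kHz.
Drop: f₁ − f₂ = 2f·v·v_s/(v² − v_s²) = 2 × 77.3 × 341 × 9/(341² − 9²) ≈ 4.08 kHz.

4.08 kHz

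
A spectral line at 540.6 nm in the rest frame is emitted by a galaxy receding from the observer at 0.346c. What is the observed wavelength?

Relativistic Doppler for wavelength: λ' = λ₀ · √((1 + β)/(1 − β)).
λ' = 540.6 × √(1.3460/0.6540) = 540.6 × 1.43461 ≈ 775.5 nm.

775.5 nm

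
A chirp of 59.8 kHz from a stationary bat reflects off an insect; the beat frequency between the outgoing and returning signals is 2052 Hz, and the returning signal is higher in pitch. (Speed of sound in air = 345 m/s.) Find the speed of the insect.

Double Doppler shift off a moving reflector: f₂ = f₀ · (v + u)/(v − u) (u > 0 toward emitter).
Returning signal is higher, so f₂ = f₀ + Δf = 59800 + 2052 = 61852 Hz.
Rearranging, u = v · (f₂ − f₀)/(f₂ + f₀) = 345 × 2052/121652 ≈ 5.8 m/s.
So the insect is moving at 5.8 m/s toward the emitter.

5.8 m/s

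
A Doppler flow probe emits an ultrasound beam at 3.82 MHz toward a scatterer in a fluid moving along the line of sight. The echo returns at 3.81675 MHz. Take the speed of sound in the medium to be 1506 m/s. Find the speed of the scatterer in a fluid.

0.64 m/s

Double Doppler shift off a moving reflector: f₂ = f₀ · (v + u)/(v − u) (u > 0 toward emitter).
Rearranging, u = v · (f₂ − f₀)/(f₂ + f₀) = 1506 × -0.00325/7.63675 ≈ -0.64 m/s.
So the scatterer in a fluid is moving at 0.64 m/s away from the emitter.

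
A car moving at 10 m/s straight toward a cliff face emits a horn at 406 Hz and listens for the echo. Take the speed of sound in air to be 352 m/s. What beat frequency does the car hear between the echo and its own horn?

23.7 Hz

The cliff face receives the sound from a moving source: f₁ = f₀ · v/(v − v_e) = 406 × 352/342 ≈ 417.9 Hz.
On the return leg the car is a moving observer: f₂ = f₁ · (v + v_e)/v = 417.9 × 362/352 ≈ 429.7 Hz.
Equivalently f₂ = f₀ · (v + v_e)/(v − v_e).
Beat against the emitted tone: |f₂ − f₀| = 2v_e·f₀/(v − v_e) = 2 × 10 × 406/342 ≈ 23.7 Hz.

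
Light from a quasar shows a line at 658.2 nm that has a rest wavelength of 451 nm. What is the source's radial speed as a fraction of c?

0.361c

λ'/λ₀ = 1.4594 > 1 (redshift), so the source is receding.
λ'/λ₀ = √((1 + β)/(1 − β)) for a receding source ⇒ β = (r² − 1)/(r² + 1) with r = λ'/λ₀.
β = (2.1299 − 1)/(2.1299 + 1) ≈ 0.361.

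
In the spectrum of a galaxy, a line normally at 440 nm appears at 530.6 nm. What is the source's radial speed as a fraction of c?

λ'/λ₀ = 1.2059 > 1 (redshift), so the source is receding.
λ'/λ₀ = √((1 + β)/(1 − β)) for a receding source ⇒ β = (r² − 1)/(r² + 1) with r = λ'/λ₀.
β = (1.4542 − 1)/(1.4542 + 1) ≈ 0.185.

0.185c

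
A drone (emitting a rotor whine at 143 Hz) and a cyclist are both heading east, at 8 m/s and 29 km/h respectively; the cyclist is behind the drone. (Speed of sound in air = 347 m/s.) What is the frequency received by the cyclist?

143 Hz

29 km/h = 8.056 m/s.
The cyclist is behind, so the drone is moving away from it while the cyclist is moving toward the drone.
Both move, so f' = f · (v + v_o)/(v + v_s).
f' = 143 × (347 + 8.056)/(347 + 8) = 143 × 355.06/355 ≈ 143 Hz.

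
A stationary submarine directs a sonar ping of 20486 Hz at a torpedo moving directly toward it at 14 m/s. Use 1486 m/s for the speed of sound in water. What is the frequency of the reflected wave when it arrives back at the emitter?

20876 Hz

The torpedo first receives the wave as a moving observer: f₁ = f₀ · (v + u)/v = 20486 × (1486 + 14)/1486 ≈ 20679 Hz.
On reflection it acts as a source moving toward the stationary detector: f₂ = f₁ · v/(v − u) = 20679 × 1486/1472 ≈ 20876 Hz.
Equivalently f₂ = f₀ · (v + u)/(v − u).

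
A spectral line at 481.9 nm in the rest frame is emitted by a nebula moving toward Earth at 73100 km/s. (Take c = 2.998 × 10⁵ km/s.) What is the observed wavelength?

375.7 nm

β = v/c = 73100/299800 = 0.2438.
Relativistic Doppler for wavelength: λ' = λ₀ · √((1 − β)/(1 + β)).
λ' = 481.9 × √(0.7562/1.2438) = 481.9 × 0.77970 ≈ 375.7 nm.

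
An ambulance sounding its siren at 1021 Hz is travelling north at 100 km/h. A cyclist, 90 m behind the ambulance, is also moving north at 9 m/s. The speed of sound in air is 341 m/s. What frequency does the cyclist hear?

969 Hz

100 km/h = 27.78 m/s.
The cyclist is behind, so the ambulance is moving away from it while the cyclist is moving toward the ambulance.
General Doppler shift: f' = f · (v + v_o)/(v + v_s).
f' = 1021 × (341 + 9)/(341 + 27.78) = 1021 × 350/368.78 ≈ 969 Hz.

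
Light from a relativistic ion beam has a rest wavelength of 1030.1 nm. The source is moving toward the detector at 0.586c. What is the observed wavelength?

526.3 nm

Relativistic Doppler for wavelength: λ' = λ₀ · √((1 − β)/(1 + β)).
λ' = 1030.1 × √(0.4140/1.5860) = 1030.1 × 0.51091 ≈ 526.3 nm.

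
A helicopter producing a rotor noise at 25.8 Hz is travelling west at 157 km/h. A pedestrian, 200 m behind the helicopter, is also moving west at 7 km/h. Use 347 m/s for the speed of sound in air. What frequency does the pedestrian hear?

157 km/h = 43.61 m/s; 7 km/h = 1.944 m/s.
The pedestrian is behind, so the helicopter is moving away from it while the pedestrian is moving toward the helicopter.
General Doppler shift: f' = f · (v + v_o)/(v + v_s).
f' = 25.8 × (347 + 1.944)/(347 + 43.61) = 25.8 × 348.94/390.61 ≈ 23.0 Hz.

23.0 Hz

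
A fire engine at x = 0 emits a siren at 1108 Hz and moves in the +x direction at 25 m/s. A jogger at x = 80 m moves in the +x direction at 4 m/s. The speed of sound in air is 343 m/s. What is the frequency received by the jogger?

1181 Hz

The observer lies on the +x side, so the source is heading toward the observer and the observer is heading away from the source.
General Doppler shift: f' = f · (v − v_o)/(v − v_s).
f' = 1108 × (343 − 4)/(343 − 25) = 1108 × 339/318 ≈ 1181 Hz.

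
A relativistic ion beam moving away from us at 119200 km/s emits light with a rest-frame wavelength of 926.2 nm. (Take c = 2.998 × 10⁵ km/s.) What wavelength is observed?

β = v/c = 119200/299800 = 0.3976.
Relativistic Doppler for wavelength: λ' = λ₀ · √((1 + β)/(1 − β)).
λ' = 926.2 × √(1.3976/0.6024) = 926.2 × 1.52317 ≈ 1410.8 nm.

1410.8 nm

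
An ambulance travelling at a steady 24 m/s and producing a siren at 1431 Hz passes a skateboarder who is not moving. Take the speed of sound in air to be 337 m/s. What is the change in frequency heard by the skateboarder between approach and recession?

205 Hz

Approaching: f₁ = f · v/(v − v_s) = 1431 × 337/313 ≈ 1541 Hz.
Receding: f₂ = f · v/(v + v_s) = 1431 × 337/361 ≈ 1336 Hz.
Drop: f₁ − f₂ = 2f·v·v_s/(v² − v_s²) = 2 × 1431 × 337 × 24/(337² − 24²) ≈ 205 Hz.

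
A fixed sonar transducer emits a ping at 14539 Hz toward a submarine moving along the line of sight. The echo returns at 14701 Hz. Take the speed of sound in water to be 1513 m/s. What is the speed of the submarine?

8.4 m/s

Double Doppler shift off a moving reflector: f₂ = f₀ · (v + u)/(v − u) (u > 0 toward emitter).
Rearranging, u = v · (f₂ − f₀)/(f₂ + f₀) = 1513 × 162/29240 ≈ 8.4 m/s.
So the submarine is moving at 8.4 m/s toward the emitter.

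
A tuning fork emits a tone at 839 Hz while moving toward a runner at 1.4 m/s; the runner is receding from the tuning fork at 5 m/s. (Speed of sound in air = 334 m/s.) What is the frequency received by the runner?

With source approaching and observer receding, f' = f · (v − v_o)/(v − v_s).
f' = 839 × (334 − 5)/(334 − 1.4) = 839 × 329/332.6 ≈ 830 Hz.

830 Hz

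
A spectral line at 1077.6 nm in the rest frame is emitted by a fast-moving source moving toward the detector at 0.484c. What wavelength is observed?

Relativistic Doppler for wavelength: λ' = λ₀ · √((1 − β)/(1 + β)).
λ' = 1077.6 × √(0.5160/1.4840) = 1077.6 × 0.58967 ≈ 635.4 nm.

635.4 nm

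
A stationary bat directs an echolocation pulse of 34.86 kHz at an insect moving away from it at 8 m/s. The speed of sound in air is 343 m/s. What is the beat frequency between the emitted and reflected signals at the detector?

At the insect (a moving observer), f₁ = f₀ · (v − u)/v = 34.86 × 335/343 ≈ 34.047 kHz.
On reflection it acts as a source moving away from the stationary detector: f₂ = f₁ · v/(v + u) = 34.047 × 343/351 ≈ 33.271 kHz.
Equivalently f₂ = f₀ · (v − u)/(v + u).
Beat frequency (with f₀ = 34860 Hz): |f₂ − f₀| = 2u·f₀/(v + u) = 2 × 8 × 34860/351 ≈ 1589 Hz.

1589 Hz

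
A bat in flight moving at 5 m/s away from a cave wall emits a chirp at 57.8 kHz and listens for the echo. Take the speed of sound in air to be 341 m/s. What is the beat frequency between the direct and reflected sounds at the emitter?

1671 Hz

The cave wall receives the sound from a moving source: f₁ = f₀ · v/(v + v_e) = 57.8 × 341/346 ≈ 56.965 kHz.
On the return leg the bat in flight is a moving observer: f₂ = f₁ · (v − v_e)/v = 56.965 × 336/341 ≈ 56.129 kHz.
Beat against the emitted tone (with f₀ = 57800 Hz): |f₂ − f₀| = 2v_e·f₀/(v + v_e) = 2 × 5 × 57800/346 ≈ 1671 Hz.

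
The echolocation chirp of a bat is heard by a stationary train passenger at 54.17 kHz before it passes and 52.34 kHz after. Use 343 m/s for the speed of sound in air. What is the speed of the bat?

f₁/f₂ = (v + v_s)/(v − v_s), so v_s = v · (f₁ − f₂)/(f₁ + f₂).
v_s = 343 × (54.17 − 52.34)/(54.17 + 52.34) = 343 × 1.83/106.51 ≈ 5.9 m/s.

5.9 m/s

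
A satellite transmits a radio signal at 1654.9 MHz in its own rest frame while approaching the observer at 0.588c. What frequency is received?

Relativistic Doppler for frequency: f' = f₀ · √((1 + β)/(1 − β)).
f' = 1654.9 × √(1.5880/0.4120) = 1654.9 × 1.96325 ≈ 3249.0 MHz.

3249.0 MHz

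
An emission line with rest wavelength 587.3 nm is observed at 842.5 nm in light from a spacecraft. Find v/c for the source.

0.346c

λ'/λ₀ = 1.4345 > 1 (redshift), so the source is receding.
λ'/λ₀ = √((1 + β)/(1 − β)) for a receding source ⇒ β = (r² − 1)/(r² + 1) with r = λ'/λ₀.
β = (2.0579 − 1)/(2.0579 + 1) ≈ 0.346.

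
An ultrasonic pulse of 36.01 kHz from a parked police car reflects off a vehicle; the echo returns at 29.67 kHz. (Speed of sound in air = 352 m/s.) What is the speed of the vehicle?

34 m/s

Double Doppler shift off a moving reflector: f₂ = f₀ · (v + u)/(v − u) (u > 0 toward emitter).
Rearranging, u = v · (f₂ − f₀)/(f₂ + f₀) = 352 × -6.34/65.68 ≈ -34 m/s.
So the vehicle is moving at 34 m/s away from the emitter.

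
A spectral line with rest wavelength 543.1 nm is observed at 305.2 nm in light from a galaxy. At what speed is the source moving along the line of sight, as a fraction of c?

λ'/λ₀ = 0.5620 < 1 (blueshift), so the source is approaching.
λ'/λ₀ = √((1 − β)/(1 + β)) for an approaching source ⇒ β = (1 − r²)/(1 + r²) with r = λ'/λ₀.
β = (1 − 0.3158)/(1 + 0.3158) ≈ 0.520.

0.520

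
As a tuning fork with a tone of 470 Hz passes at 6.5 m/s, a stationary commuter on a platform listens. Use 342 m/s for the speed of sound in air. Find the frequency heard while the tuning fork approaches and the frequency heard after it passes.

479 Hz approaching; 461 Hz receding

Approaching: f₁ = f · v/(v − v_s) = 470 × 342/335.5 ≈ 479 Hz.
Receding: f₂ = f · v/(v + v_s) = 470 × 342/348.5 ≈ 461 Hz.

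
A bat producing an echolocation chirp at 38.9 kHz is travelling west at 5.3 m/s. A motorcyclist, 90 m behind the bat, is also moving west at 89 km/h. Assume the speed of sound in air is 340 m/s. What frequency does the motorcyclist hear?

89 km/h = 24.72 m/s.
The motorcyclist is behind, so the bat is moving away from it while the motorcyclist is moving toward the bat.
General Doppler shift: f' = f · (v + v_o)/(v + v_s).
f' = 38.9 × (340 + 24.72)/(340 + 5.3) = 38.9 × 364.72/345.3 ≈ 41.1 kHz.

41.1 kHz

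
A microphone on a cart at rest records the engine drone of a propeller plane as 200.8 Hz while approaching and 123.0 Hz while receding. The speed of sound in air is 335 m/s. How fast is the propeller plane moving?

f₁/f₂ = (v + v_s)/(v − v_s), so v_s = v · (f₁ − f₂)/(f₁ + f₂).
v_s = 335 × (200.8 − 123.0)/(200.8 + 123.0) = 335 × 77.8/323.8 ≈ 80 m/s.

80 m/s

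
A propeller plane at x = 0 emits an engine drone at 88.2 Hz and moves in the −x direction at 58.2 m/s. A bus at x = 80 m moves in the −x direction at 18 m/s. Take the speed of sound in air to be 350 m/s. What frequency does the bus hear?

The observer lies on the +x side, so the source is heading away from the observer and the observer is heading toward the source.
General Doppler shift: f' = f · (v + v_o)/(v + v_s).
f' = 88.2 × (350 + 18)/(350 + 58.2) = 88.2 × 368/408.2 ≈ 80 Hz.

80 Hz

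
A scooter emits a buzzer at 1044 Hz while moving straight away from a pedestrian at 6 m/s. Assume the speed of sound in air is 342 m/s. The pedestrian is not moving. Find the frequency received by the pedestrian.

With the source moving away from a stationary observer, f' = f · v/(v + v_s).
f' = 1044 × 342/(342 + 6) = 1044 × 342/348 ≈ 1026 Hz.

1026 Hz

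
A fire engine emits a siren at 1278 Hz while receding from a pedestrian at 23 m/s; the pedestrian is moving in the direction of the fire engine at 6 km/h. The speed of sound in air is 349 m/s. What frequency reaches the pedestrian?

1205 Hz

6 km/h = 1.667 m/s.
Both move, so f' = f · (v + v_o)/(v + v_s).
f' = 1278 × (349 + 1.667)/(349 + 23) = 1278 × 350.67/372 ≈ 1205 Hz.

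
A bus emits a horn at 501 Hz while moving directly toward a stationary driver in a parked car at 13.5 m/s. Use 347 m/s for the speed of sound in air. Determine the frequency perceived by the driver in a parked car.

521 Hz

Only the source moves, toward the listener, so f' = f · v/(v − v_s).
f' = 501 × 347/(347 − 13.5) = 501 × 347/333.5 ≈ 521 Hz.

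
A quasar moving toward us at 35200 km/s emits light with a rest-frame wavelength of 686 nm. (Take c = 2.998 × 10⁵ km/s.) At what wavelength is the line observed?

β = v/c = 35200/299800 = 0.1174.
Relativistic Doppler for wavelength: λ' = λ₀ · √((1 − β)/(1 + β)).
λ' = 686 × √(0.8826/1.1174) = 686 × 0.88874 ≈ 609.7 nm.

609.7 nm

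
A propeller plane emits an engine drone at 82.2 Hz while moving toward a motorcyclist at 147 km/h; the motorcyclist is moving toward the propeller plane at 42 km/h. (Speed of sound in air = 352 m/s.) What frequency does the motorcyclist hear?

147 km/h = 40.83 m/s; 42 km/h = 11.67 m/s.
Both move, so f' = f · (v + v_o)/(v − v_s).
f' = 82.2 × (352 + 11.67)/(352 − 40.83) = 82.2 × 363.67/311.17 ≈ 96 Hz.

96 Hz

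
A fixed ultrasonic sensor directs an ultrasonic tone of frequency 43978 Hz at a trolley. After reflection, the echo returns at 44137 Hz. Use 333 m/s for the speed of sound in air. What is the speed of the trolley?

Double Doppler shift off a moving reflector: f₂ = f₀ · (v + u)/(v − u) (u > 0 toward emitter).
Rearranging, u = v · (f₂ − f₀)/(f₂ + f₀) = 333 × 159/88115 ≈ 0.60 m/s.
So the trolley is moving at 0.60 m/s toward the emitter.

0.60 m/s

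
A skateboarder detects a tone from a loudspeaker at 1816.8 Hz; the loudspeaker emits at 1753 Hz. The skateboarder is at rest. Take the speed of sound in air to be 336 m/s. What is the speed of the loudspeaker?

f' > f, so the loudspeaker is approaching.
f' = f · v/(v − v_s) ⇒ v_s = v · |1 − f/f'|.
v_s = 336 × |1 − 1753/1816.8| = 336 × 0.03512 ≈ 11.8 m/s.

11.8 m/s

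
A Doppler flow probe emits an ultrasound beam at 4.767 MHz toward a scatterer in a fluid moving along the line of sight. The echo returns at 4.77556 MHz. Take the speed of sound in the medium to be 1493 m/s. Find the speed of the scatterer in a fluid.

1.34 m/s

Double Doppler shift off a moving reflector: f₂ = f₀ · (v + u)/(v − u) (u > 0 toward emitter).
Rearranging, u = v · (f₂ − f₀)/(f₂ + f₀) = 1493 × 0.00856/9.54256 ≈ 1.34 m/s.
So the scatterer in a fluid is moving at 1.34 m/s toward the emitter.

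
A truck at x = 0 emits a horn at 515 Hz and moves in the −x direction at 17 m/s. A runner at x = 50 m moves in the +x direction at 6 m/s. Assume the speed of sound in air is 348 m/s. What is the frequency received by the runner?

The observer lies on the +x side, so the source is heading away from the observer and the observer is heading away from the source.
With source receding and observer receding, f' = f · (v − v_o)/(v + v_s).
f' = 515 × (348 − 6)/(348 + 17) = 515 × 342/365 ≈ 483 Hz.

483 Hz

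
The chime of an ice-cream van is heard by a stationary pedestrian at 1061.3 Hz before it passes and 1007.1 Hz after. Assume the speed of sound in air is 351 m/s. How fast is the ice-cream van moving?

f₁/f₂ = (v + v_s)/(v − v_s), so v_s = v · (f₁ − f₂)/(f₁ + f₂).
v_s = 351 × (1061.3 − 1007.1)/(1061.3 + 1007.1) = 351 × 54.2/2068.4 ≈ 9.2 m/s.

9.2 m/s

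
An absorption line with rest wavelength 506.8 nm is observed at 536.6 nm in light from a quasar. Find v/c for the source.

λ'/λ₀ = 1.0588 > 1 (redshift), so the source is receding.
λ'/λ₀ = √((1 + β)/(1 − β)) for a receding source ⇒ β = (r² − 1)/(r² + 1) with r = λ'/λ₀.
β = (1.1211 − 1)/(1.1211 + 1) ≈ 0.057.

0.057c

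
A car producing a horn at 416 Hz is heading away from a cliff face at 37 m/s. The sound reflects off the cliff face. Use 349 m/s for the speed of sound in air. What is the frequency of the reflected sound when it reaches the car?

The cliff face receives the sound from a moving source: f₁ = f₀ · v/(v + v_e) = 416 × 349/386 ≈ 376 Hz.
On the return leg the car is a moving observer: f₂ = f₁ · (v − v_e)/v = 376 × 312/349 ≈ 336 Hz.
Equivalently f₂ = f₀ · (v − v_e)/(v + v_e).

336 Hz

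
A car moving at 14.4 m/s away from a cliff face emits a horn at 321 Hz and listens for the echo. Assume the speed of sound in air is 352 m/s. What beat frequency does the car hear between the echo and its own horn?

25.2 Hz

The cliff face receives the sound from a moving source: f₁ = f₀ · v/(v + v_e) = 321 × 352/366.4 ≈ 308.4 Hz.
On the return leg the car is a moving observer: f₂ = f₁ · (v − v_e)/v = 308.4 × 337.6/352 ≈ 295.8 Hz.
Beat against the emitted tone: |f₂ − f₀| = 2v_e·f₀/(v + v_e) = 2 × 14.4 × 321/366.4 ≈ 25.2 Hz.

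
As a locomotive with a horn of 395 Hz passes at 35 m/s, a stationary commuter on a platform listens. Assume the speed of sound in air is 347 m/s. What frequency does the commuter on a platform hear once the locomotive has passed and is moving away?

359 Hz

Receding: f₂ = f · v/(v + v_s) = 395 × 347/382 ≈ 359 Hz.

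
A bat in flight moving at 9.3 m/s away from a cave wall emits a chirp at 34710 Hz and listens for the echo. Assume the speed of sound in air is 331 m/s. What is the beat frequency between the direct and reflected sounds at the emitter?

1897 Hz

The cave wall receives the sound from a moving source: f₁ = f₀ · v/(v + v_e) = 34710 × 331/340.3 ≈ 33761 Hz.
On the return leg the bat in flight is a moving observer: f₂ = f₁ · (v − v_e)/v = 33761 × 321.7/331 ≈ 32813 Hz.
Beat against the emitted tone: |f₂ − f₀| = 2v_e·f₀/(v + v_e) = 2 × 9.3 × 34710/340.3 ≈ 1897 Hz.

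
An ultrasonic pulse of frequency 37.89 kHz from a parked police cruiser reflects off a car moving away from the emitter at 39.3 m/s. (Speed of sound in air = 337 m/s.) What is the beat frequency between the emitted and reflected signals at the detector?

7914 Hz

At the car (a moving observer), f₁ = f₀ · (v − u)/v = 37.89 × 297.7/337 ≈ 33.47 kHz.
On reflection it acts as a source moving away from the stationary detector: f₂ = f₁ · v/(v + u) = 33.47 × 337/376.3 ≈ 29.98 kHz.
Beat frequency (with f₀ = 37890 Hz): |f₂ − f₀| = 2u·f₀/(v + u) = 2 × 39.3 × 37890/376.3 ≈ 7914 Hz.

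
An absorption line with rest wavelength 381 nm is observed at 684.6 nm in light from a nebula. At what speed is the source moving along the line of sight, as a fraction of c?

λ'/λ₀ = 1.7969 > 1 (redshift), so the source is receding.
λ'/λ₀ = √((1 + β)/(1 − β)) for a receding source ⇒ β = (r² − 1)/(r² + 1) with r = λ'/λ₀.
β = (3.2287 − 1)/(3.2287 + 1) ≈ 0.527.

0.527c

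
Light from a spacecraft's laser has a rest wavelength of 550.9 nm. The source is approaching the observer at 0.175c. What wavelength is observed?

Relativistic Doppler for wavelength: λ' = λ₀ · √((1 − β)/(1 + β)).
λ' = 550.9 × √(0.8250/1.1750) = 550.9 × 0.83793 ≈ 461.6 nm.

461.6 nm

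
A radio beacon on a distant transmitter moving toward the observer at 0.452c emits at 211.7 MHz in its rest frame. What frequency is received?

344.6 MHz

Relativistic Doppler for frequency: f' = f₀ · √((1 + β)/(1 − β)).
f' = 211.7 × √(1.4520/0.5480) = 211.7 × 1.62777 ≈ 344.6 MHz.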